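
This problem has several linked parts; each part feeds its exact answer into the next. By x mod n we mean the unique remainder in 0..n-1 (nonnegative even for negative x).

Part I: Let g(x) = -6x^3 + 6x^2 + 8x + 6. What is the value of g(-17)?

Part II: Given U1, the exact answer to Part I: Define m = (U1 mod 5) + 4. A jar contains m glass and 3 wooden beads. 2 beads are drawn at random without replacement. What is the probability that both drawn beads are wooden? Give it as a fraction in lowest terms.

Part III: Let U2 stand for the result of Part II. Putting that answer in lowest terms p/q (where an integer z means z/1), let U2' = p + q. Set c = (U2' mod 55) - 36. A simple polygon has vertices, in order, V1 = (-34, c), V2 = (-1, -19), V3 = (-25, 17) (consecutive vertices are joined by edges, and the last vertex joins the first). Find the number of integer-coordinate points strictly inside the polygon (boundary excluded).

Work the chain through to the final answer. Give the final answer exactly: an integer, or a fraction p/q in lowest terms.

636

Part I: -6*(-17)^3 + 6*(-17)^2 + 8*(-17)^1 + 6 = (29478) + (1734) + (-136) + (6) = 31082; answer 31082
Part II: U1 = 31082; m = 6; total draws C(9,2) = 36; favorable C(3,2) = 3; P = 1/12; answer 1/12
Part III: U2 = 1/12; threaded value p + q = 13; c = -23; cross terms: (-34*-19 - -1*-23)=623, (-1*17 - -25*-19)=-492, (-25*-23 - -34*17)=1153; twice the area = |1284| = 1284; area = 642; boundary points = 1 + 12 + 1 = 14; strictly interior points = area - boundary/2 + 1 = 636; answer 636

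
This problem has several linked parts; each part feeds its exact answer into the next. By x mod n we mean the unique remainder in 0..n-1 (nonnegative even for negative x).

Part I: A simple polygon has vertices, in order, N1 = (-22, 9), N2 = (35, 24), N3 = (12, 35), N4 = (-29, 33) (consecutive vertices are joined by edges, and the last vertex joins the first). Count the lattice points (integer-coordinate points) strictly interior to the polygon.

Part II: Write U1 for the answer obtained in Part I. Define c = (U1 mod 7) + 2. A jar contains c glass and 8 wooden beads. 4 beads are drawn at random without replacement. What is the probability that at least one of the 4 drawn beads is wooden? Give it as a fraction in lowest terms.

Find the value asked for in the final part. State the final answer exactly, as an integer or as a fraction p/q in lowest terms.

Part I: cross terms: (-22*24 - 35*9)=-843, (35*35 - 12*24)=937, (12*33 - -29*35)=1411, (-29*9 - -22*33)=465; twice the area = |1970| = 1970; area = 985; boundary points = 3 + 1 + 1 + 1 = 6; strictly interior points = area - boundary/2 + 1 = 983; answer 983
Part II: U1 = 983; c = 5; total draws C(13,4) = 715; complement C(5,4) = 5; favorable 715 - 5 = 710; P = 142/143; answer 142/143

142/143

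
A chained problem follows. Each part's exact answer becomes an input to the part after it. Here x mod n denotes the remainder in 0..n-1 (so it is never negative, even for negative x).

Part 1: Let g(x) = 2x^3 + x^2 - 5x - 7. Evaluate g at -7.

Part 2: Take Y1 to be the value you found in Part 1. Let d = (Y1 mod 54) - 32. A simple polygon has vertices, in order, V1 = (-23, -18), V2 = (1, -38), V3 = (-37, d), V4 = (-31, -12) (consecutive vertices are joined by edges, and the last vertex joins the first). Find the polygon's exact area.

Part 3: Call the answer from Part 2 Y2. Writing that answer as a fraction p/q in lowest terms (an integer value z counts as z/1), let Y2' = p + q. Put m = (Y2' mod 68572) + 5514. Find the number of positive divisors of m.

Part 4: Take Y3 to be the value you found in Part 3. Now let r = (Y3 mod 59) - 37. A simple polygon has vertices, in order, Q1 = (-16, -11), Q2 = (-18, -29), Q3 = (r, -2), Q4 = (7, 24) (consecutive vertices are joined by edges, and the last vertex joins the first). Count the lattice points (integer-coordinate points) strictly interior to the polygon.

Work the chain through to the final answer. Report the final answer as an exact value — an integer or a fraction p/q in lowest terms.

Part 1: 2*(-7)^3 + 1*(-7)^2 - 5*(-7)^1 - 7 = (-686) + (49) + (35) + (-7) = -609; answer -609
Part 2: Y1 = -609; d = 7; cross terms: (-23*-38 - 1*-18)=892, (1*7 - -37*-38)=-1399, (-37*-12 - -31*7)=661, (-31*-18 - -23*-12)=282; twice the area = |436| = 436; area = 218; answer 218
Part 3: Y2 = 218; threaded value p + q = 219; m = 5733; 5733 = 3^2 * 7^2 * 13; number of divisors = (2+1) * (2+1) * (1+1) = 18; answer 18
Part 4: Y3 = 18; r = -19; cross terms: (-16*-29 - -18*-11)=266, (-18*-2 - -19*-29)=-515, (-19*24 - 7*-2)=-442, (7*-11 - -16*24)=307; twice the area = |-384| = 384; area = 192; boundary points = 2 + 1 + 26 + 1 = 30; strictly interior points = area - boundary/2 + 1 = 178; answer 178

178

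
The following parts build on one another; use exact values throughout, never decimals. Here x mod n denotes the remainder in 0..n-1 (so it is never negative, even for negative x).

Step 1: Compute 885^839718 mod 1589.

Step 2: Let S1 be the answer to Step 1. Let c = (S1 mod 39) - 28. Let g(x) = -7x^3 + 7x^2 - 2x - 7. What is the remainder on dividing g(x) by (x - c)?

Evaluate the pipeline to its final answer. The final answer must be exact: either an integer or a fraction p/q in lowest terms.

13121

Step 1: squarings mod 1589: 885^1=885, 885^2=1437, 885^4=858, 885^8=457, 885^16=690, 885^32=989, 885^64=886, 885^128=30, 885^256=900, 885^512=1199, 885^1024=1145, 885^2048=100, 885^4096=466, 885^8192=1052, 885^16384=760, 885^32768=793, 885^65536=1194, 885^131072=303, 885^262144=1236, 885^524288=667; 885^839718 = 885^2 * 885^4 * 885^32 * 885^4096 * 885^16384 * 885^32768 * 885^262144 * 885^524288 = 484 (mod 1589); answer 484
Step 2: S1 = 484; c = -12; remainder = value at the root: -7*(-12)^3 + 7*(-12)^2 - 2*(-12)^1 - 7 = (12096) + (1008) + (24) + (-7) = 13121; answer 13121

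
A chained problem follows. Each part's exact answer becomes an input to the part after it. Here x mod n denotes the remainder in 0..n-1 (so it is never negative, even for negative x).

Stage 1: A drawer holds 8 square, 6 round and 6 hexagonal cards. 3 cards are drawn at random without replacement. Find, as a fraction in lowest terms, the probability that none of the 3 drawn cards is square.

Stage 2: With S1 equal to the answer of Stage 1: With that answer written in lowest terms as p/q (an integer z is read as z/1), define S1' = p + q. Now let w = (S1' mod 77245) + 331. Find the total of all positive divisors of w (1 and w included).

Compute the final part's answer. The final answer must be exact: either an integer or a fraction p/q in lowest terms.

640

Stage 1: total draws C(20,3) = 1140; favorable C(12,3) = 220; P = 11/57; answer 11/57
Stage 2: S1 = 11/57; threaded value p + q = 68; w = 399; 399 = 3 * 7 * 19; sigma = (1 + 3) * (1 + 7) * (1 + 19) = 4 * 8 * 20 = 640; answer 640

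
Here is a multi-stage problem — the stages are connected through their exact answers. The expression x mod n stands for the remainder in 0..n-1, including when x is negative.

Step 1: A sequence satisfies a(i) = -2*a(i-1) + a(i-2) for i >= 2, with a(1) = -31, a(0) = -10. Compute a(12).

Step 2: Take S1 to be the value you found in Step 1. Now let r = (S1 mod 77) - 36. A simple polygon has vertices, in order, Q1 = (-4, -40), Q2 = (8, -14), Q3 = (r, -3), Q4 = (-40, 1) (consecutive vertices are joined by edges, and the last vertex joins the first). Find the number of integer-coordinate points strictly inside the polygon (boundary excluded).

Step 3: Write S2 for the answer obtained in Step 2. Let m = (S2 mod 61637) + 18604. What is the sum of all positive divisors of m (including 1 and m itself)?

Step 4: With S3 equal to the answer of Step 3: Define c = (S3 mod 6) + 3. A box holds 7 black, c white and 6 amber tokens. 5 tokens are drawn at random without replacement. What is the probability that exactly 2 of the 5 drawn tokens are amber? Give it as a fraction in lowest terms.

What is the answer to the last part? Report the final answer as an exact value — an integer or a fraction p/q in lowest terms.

Step 1: a(2) = -2*(-31) + 1*(-10) = 52; iterating: a(2)=52, a(3)=-135, a(4)=322, a(5)=-779, a(6)=1880, a(7)=-4539, a(8)=10958, a(9)=-26455, a(10)=63868, a(11)=-154191, a(12)=372250; answer 372250
Step 2: S1 = 372250; r = -4; cross terms: (-4*-14 - 8*-40)=376, (8*-3 - -4*-14)=-80, (-4*1 - -40*-3)=-124, (-40*-40 - -4*1)=1604; twice the area = |1776| = 1776; area = 888; boundary points = 2 + 1 + 4 + 1 = 8; strictly interior points = area - boundary/2 + 1 = 885; answer 885
Step 3: S2 = 885; m = 19489; 19489 is prime, so its only divisors are 1 and 19489; sigma = 1 + 19489 = 19490; answer 19490
Step 4: S3 = 19490; c = 5; total draws C(18,5) = 8568; favorable C(6,2)*C(12,3) = 3300; P = 275/714; answer 275/714

275/714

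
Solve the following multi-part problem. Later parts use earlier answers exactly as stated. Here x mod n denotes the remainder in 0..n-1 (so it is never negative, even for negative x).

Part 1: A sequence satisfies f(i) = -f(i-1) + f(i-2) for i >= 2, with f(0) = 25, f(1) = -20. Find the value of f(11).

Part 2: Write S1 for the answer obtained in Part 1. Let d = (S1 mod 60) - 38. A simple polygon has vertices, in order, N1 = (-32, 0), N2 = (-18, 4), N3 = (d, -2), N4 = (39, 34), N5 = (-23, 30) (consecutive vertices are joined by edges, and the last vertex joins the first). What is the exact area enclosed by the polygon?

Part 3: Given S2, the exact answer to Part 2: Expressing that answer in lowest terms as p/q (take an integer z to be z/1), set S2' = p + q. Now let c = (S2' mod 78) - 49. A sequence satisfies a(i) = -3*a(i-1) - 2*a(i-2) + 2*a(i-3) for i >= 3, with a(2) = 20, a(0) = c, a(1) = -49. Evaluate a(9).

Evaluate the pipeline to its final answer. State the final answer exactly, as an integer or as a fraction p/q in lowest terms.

3704

Part 1: f(2) = -1*(-20) + 1*(25) = 45; iterating: f(2)=45, f(3)=-65, f(4)=110, f(5)=-175, f(6)=285, f(7)=-460, f(8)=745, f(9)=-1205, f(10)=1950, f(11)=-3155; answer -3155
Part 2: S1 = -3155; d = -13; cross terms: (-32*4 - -18*0)=-128, (-18*-2 - -13*4)=88, (-13*34 - 39*-2)=-364, (39*30 - -23*34)=1952, (-23*0 - -32*30)=960; twice the area = |2508| = 2508; area = 1254; answer 1254
Part 3: S2 = 1254; threaded value p + q = 1255; c = -42; a(3) = -3*(20) - 2*(-49) + 2*(-42) = -46; iterating: a(3)=-46, a(4)=0, a(5)=132, a(6)=-488, a(7)=1200, a(8)=-2360, a(9)=3704; answer 3704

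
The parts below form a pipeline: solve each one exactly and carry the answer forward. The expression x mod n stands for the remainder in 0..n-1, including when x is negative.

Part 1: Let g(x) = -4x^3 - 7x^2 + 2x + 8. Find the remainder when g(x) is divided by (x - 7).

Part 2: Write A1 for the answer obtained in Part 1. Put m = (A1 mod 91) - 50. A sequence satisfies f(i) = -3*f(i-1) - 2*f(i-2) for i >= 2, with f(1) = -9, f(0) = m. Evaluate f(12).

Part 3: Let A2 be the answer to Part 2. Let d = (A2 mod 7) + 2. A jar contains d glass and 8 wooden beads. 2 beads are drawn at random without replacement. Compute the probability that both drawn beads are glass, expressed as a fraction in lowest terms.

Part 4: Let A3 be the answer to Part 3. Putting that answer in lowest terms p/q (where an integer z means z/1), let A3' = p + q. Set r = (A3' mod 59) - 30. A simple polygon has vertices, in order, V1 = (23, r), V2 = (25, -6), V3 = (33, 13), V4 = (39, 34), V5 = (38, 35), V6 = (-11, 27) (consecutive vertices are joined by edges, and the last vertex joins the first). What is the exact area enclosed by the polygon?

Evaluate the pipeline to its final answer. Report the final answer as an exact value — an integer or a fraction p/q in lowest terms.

1287/2

Part 1: remainder = value at the root: -4*(7)^3 - 7*(7)^2 + 2*(7)^1 + 8 = (-1372) + (-343) + (14) + (8) = -1693; answer -1693
Part 2: A1 = -1693; m = -14; f(2) = -3*(-9) - 2*(-14) = 55; iterating: f(2)=55, f(3)=-147, f(4)=331, f(5)=-699, f(6)=1435, f(7)=-2907, f(8)=5851, f(9)=-11739, f(10)=23515, f(11)=-47067, f(12)=94171; answer 94171
Part 3: A2 = 94171; d = 2; total draws C(10,2) = 45; favorable C(2,2) = 1; P = 1/45; answer 1/45
Part 4: A3 = 1/45; threaded value p + q = 46; r = 16; cross terms: (23*-6 - 25*16)=-538, (25*13 - 33*-6)=523, (33*34 - 39*13)=615, (39*35 - 38*34)=73, (38*27 - -11*35)=1411, (-11*16 - 23*27)=-797; twice the area = |1287| = 1287; area = 1287/2; answer 1287/2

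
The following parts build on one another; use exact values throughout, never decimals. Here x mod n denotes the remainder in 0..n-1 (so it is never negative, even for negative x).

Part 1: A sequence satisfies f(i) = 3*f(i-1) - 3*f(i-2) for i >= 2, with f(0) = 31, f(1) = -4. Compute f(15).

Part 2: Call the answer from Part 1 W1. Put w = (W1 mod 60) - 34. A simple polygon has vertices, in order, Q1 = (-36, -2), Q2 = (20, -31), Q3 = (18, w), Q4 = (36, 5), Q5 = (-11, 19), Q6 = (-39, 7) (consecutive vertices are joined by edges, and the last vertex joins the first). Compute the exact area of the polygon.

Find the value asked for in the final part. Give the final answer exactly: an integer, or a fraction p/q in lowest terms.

3553/2

Part 1: f(2) = 3*(-4) - 3*(31) = -105; iterating: f(2)=-105, f(3)=-303, f(4)=-594, f(5)=-873, f(6)=-837, f(7)=108, f(8)=2835, f(9)=8181, f(10)=16038, f(11)=23571, f(12)=22599, f(13)=-2916, f(14)=-76545, f(15)=-220887; answer -220887
Part 2: W1 = -220887; w = -1; cross terms: (-36*-31 - 20*-2)=1156, (20*-1 - 18*-31)=538, (18*5 - 36*-1)=126, (36*19 - -11*5)=739, (-11*7 - -39*19)=664, (-39*-2 - -36*7)=330; twice the area = |3553| = 3553; area = 3553/2; answer 3553/2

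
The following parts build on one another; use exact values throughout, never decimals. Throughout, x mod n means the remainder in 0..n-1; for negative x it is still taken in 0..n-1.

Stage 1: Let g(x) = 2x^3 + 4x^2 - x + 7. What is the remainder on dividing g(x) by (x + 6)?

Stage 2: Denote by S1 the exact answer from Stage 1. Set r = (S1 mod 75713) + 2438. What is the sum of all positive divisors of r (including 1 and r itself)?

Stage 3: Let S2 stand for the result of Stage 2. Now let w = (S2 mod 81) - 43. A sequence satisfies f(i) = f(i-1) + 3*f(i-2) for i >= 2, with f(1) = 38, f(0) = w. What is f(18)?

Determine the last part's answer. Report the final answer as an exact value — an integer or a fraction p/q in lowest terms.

40930205

Stage 1: remainder = value at the root: 2*(-6)^3 + 4*(-6)^2 - 1*(-6)^1 + 7 = (-432) + (144) + (6) + (7) = -275; answer -275
Stage 2: S1 = -275; r = 77876; 77876 = 2^2 * 19469; sigma = (1 + 2 + 4) * (1 + 19469) = 7 * 19470 = 136290; answer 136290
Stage 3: S2 = 136290; w = 5; f(2) = 1*(38) + 3*(5) = 53; iterating: f(2)=53, f(3)=167, f(4)=326, f(5)=827, f(6)=1805, f(7)=4286, f(8)=9701, f(9)=22559, f(10)=51662, f(11)=119339, f(12)=274325, f(13)=632342, f(14)=1455317, f(15)=3352343, f(16)=7718294, f(17)=17775323, f(18)=40930205; answer 40930205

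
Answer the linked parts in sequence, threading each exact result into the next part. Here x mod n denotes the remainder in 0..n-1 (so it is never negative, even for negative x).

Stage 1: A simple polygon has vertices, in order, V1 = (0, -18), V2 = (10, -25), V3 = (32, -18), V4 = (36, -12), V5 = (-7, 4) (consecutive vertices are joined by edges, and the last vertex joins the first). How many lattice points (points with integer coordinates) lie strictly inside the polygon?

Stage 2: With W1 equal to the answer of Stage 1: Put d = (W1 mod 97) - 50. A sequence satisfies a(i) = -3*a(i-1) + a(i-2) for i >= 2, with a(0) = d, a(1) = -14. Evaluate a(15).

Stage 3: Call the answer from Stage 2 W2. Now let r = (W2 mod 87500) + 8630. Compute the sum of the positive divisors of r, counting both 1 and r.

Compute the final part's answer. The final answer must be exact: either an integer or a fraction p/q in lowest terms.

80256

Stage 1: cross terms: (0*-25 - 10*-18)=180, (10*-18 - 32*-25)=620, (32*-12 - 36*-18)=264, (36*4 - -7*-12)=60, (-7*-18 - 0*4)=126; twice the area = |1250| = 1250; area = 625; boundary points = 1 + 1 + 2 + 1 + 1 = 6; strictly interior points = area - boundary/2 + 1 = 623; answer 623
Stage 2: W1 = 623; d = -9; a(2) = -3*(-14) + 1*(-9) = 33; iterating: a(2)=33, a(3)=-113, a(4)=372, a(5)=-1229, a(6)=4059, a(7)=-13406, a(8)=44277, a(9)=-146237, a(10)=482988, a(11)=-1595201, a(12)=5268591, a(13)=-17400974, a(14)=57471513, a(15)=-189815513; answer -189815513
Stage 3: W2 = -189815513; r = 68117; 68117 = 7 * 37 * 263; sigma = (1 + 7) * (1 + 37) * (1 + 263) = 8 * 38 * 264 = 80256; answer 80256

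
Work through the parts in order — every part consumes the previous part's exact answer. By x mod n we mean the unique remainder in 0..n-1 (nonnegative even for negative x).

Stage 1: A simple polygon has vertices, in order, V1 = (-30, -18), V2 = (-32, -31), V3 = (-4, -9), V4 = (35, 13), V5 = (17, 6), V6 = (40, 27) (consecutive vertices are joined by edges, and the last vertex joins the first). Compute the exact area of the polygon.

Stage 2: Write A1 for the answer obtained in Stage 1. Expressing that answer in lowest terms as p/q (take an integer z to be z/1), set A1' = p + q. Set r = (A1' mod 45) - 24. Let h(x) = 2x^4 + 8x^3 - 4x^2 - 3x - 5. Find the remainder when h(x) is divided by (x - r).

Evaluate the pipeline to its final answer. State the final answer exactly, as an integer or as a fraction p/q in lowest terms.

460294

Stage 1: cross terms: (-30*-31 - -32*-18)=354, (-32*-9 - -4*-31)=164, (-4*13 - 35*-9)=263, (35*6 - 17*13)=-11, (17*27 - 40*6)=219, (40*-18 - -30*27)=90; twice the area = |1079| = 1079; area = 1079/2; answer 1079/2
Stage 2: A1 = 1079/2; threaded value p + q = 1081; r = -23; remainder = value at the root: 2*(-23)^4 + 8*(-23)^3 - 4*(-23)^2 - 3*(-23)^1 - 5 = (559682) + (-97336) + (-2116) + (69) + (-5) = 460294; answer 460294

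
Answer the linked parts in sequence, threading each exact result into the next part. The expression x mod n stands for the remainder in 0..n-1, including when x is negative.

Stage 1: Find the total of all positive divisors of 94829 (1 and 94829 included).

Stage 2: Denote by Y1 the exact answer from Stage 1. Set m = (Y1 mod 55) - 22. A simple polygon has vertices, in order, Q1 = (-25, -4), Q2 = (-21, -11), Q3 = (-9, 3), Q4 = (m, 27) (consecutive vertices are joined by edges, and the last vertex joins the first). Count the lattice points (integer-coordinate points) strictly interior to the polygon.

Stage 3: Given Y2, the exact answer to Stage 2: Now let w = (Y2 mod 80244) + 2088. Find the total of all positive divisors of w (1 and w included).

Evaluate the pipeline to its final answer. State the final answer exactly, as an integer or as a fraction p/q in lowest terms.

5148

Stage 1: 94829 = 7 * 19 * 23 * 31; sigma = (1 + 7) * (1 + 19) * (1 + 23) * (1 + 31) = 8 * 20 * 24 * 32 = 122880; answer 122880
Stage 2: Y1 = 122880; m = -12; cross terms: (-25*-11 - -21*-4)=191, (-21*3 - -9*-11)=-162, (-9*27 - -12*3)=-207, (-12*-4 - -25*27)=723; twice the area = |545| = 545; area = 545/2; boundary points = 1 + 2 + 3 + 1 = 7; strictly interior points = area - boundary/2 + 1 = 270; answer 270
Stage 3: Y2 = 270; w = 2358; 2358 = 2 * 3^2 * 131; sigma = (1 + 2) * (1 + 3 + 9) * (1 + 131) = 3 * 13 * 132 = 5148; answer 5148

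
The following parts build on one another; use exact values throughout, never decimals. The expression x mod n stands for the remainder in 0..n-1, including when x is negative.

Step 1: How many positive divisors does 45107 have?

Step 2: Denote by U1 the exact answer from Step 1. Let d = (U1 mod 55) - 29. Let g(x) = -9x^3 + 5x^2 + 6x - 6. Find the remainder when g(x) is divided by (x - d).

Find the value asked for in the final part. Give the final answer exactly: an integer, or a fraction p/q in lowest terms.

143594

Step 1: 45107 = 43 * 1049; number of divisors = (1+1) * (1+1) = 4; answer 4
Step 2: U1 = 4; d = -25; remainder = value at the root: -9*(-25)^3 + 5*(-25)^2 + 6*(-25)^1 - 6 = (140625) + (3125) + (-150) + (-6) = 143594; answer 143594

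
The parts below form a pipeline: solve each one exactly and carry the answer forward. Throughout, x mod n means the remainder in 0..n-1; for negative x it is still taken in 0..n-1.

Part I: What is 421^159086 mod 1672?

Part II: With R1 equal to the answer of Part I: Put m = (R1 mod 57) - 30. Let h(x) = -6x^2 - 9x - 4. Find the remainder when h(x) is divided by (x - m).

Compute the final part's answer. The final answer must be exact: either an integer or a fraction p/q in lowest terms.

Part I: squarings mod 1672: 421^1=421, 421^2=9, 421^4=81, 421^8=1545, 421^16=1081, 421^32=1505, 421^64=1137, 421^128=313, 421^256=993, 421^512=1241, 421^1024=169, 421^2048=137, 421^4096=377, 421^8192=9, 421^16384=81, 421^32768=1545, 421^65536=1081, 421^131072=1505; 421^159086 = 421^2 * 421^4 * 421^8 * 421^32 * 421^64 * 421^256 * 421^1024 * 421^2048 * 421^8192 * 421^16384 * 421^131072 = 465 (mod 1672); answer 465
Part II: R1 = 465; m = -21; remainder = value at the root: -6*(-21)^2 - 9*(-21)^1 - 4 = (-2646) + (189) + (-4) = -2461; answer -2461

-2461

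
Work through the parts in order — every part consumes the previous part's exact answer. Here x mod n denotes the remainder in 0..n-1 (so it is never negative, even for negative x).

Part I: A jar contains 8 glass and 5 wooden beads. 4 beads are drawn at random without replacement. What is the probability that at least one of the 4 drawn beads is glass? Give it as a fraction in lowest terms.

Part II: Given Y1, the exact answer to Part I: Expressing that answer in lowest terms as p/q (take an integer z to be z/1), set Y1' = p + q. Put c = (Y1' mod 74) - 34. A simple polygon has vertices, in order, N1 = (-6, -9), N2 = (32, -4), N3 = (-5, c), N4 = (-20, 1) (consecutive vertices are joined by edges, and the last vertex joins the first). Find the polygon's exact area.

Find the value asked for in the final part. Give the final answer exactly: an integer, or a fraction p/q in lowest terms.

Part I: total draws C(13,4) = 715; complement C(5,4) = 5; favorable 715 - 5 = 710; P = 142/143; answer 142/143
Part II: Y1 = 142/143; threaded value p + q = 285; c = 29; cross terms: (-6*-4 - 32*-9)=312, (32*29 - -5*-4)=908, (-5*1 - -20*29)=575, (-20*-9 - -6*1)=186; twice the area = |1981| = 1981; area = 1981/2; answer 1981/2

1981/2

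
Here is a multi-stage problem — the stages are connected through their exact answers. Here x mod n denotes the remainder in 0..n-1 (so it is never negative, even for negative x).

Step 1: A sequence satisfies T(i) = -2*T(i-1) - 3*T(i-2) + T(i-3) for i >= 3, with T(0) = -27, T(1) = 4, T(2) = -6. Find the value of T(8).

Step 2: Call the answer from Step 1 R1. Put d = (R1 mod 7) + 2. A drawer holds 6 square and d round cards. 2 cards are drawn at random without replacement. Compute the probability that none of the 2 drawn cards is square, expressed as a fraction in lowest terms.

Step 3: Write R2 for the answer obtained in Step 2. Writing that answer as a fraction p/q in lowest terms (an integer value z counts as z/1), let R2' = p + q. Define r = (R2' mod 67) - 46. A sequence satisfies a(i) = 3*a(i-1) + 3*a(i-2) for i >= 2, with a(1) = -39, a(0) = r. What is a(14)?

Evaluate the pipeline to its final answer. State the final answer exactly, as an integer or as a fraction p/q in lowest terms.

-1713671964

Step 1: T(3) = -2*(-6) - 3*(4) + 1*(-27) = -27; iterating: T(3)=-27, T(4)=76, T(5)=-77, T(6)=-101, T(7)=509, T(8)=-792; answer -792
Step 2: R1 = -792; d = 8; total draws C(14,2) = 91; favorable C(8,2) = 28; P = 4/13; answer 4/13
Step 3: R2 = 4/13; threaded value p + q = 17; r = -29; a(2) = 3*(-39) + 3*(-29) = -204; iterating: a(2)=-204, a(3)=-729, a(4)=-2799, a(5)=-10584, a(6)=-40149, a(7)=-152199, a(8)=-577044, a(9)=-2187729, a(10)=-8294319, a(11)=-31446144, a(12)=-119221389, a(13)=-452002599, a(14)=-1713671964; answer -1713671964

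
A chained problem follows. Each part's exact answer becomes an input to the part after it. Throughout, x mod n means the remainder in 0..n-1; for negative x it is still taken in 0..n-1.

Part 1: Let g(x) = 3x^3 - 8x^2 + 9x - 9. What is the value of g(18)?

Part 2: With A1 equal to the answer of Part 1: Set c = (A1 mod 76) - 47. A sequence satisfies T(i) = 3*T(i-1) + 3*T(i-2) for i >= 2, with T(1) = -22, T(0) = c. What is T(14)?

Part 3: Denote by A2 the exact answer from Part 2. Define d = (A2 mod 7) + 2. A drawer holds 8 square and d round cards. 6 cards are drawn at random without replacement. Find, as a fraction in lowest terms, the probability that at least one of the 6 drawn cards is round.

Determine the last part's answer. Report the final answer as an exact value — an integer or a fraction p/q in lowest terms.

Part 1: 3*(18)^3 - 8*(18)^2 + 9*(18)^1 - 9 = (17496) + (-2592) + (162) + (-9) = 15057; answer 15057
Part 2: A1 = 15057; c = -38; T(2) = 3*(-22) + 3*(-38) = -180; iterating: T(2)=-180, T(3)=-606, T(4)=-2358, T(5)=-8892, T(6)=-33750, T(7)=-127926, T(8)=-485028, T(9)=-1838862, T(10)=-6971670, T(11)=-26431596, T(12)=-100209798, T(13)=-379924182, T(14)=-1440401940; answer -1440401940
Part 3: A2 = -1440401940; d = 4; total draws C(12,6) = 924; complement C(8,6) = 28; favorable 924 - 28 = 896; P = 32/33; answer 32/33

32/33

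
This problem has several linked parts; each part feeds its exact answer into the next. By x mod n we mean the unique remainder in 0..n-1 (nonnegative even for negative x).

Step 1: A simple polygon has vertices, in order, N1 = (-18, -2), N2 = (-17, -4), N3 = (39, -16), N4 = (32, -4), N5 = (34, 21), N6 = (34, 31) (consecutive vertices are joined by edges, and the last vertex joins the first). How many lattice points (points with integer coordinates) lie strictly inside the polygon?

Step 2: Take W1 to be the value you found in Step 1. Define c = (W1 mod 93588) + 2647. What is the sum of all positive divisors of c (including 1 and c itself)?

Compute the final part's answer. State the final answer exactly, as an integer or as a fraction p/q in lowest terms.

Step 1: cross terms: (-18*-4 - -17*-2)=38, (-17*-16 - 39*-4)=428, (39*-4 - 32*-16)=356, (32*21 - 34*-4)=808, (34*31 - 34*21)=340, (34*-2 - -18*31)=490; twice the area = |2460| = 2460; area = 1230; boundary points = 1 + 4 + 1 + 1 + 10 + 1 = 18; strictly interior points = area - boundary/2 + 1 = 1222; answer 1222
Step 2: W1 = 1222; c = 3869; 3869 = 53 * 73; sigma = (1 + 53) * (1 + 73) = 54 * 74 = 3996; answer 3996

3996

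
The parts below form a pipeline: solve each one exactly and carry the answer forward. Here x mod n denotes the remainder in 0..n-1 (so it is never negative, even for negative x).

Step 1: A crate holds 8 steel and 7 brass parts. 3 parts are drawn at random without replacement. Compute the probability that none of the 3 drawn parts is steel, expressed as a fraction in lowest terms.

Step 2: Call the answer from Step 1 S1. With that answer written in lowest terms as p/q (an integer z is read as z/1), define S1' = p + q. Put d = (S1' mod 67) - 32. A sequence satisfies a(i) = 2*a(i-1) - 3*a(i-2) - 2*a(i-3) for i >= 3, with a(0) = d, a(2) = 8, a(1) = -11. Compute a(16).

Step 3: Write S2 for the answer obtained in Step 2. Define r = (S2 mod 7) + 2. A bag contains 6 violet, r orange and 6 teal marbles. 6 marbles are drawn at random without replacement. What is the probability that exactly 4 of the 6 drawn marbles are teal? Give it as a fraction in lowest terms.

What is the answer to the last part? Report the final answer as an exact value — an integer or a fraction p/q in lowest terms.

675/8008

Step 1: total draws C(15,3) = 455; favorable C(7,3) = 35; P = 1/13; answer 1/13
Step 2: S1 = 1/13; threaded value p + q = 14; d = -18; a(3) = 2*(8) - 3*(-11) - 2*(-18) = 85; iterating: a(3)=85, a(4)=168, a(5)=65, a(6)=-544, a(7)=-1619, a(8)=-1736, a(9)=2473, a(10)=13392, a(11)=22837, a(12)=552, a(13)=-94191, a(14)=-235712, a(15)=-189955, a(16)=515608; answer 515608
Step 3: S2 = 515608; r = 4; total draws C(16,6) = 8008; favorable C(6,4)*C(10,2) = 675; P = 675/8008; answer 675/8008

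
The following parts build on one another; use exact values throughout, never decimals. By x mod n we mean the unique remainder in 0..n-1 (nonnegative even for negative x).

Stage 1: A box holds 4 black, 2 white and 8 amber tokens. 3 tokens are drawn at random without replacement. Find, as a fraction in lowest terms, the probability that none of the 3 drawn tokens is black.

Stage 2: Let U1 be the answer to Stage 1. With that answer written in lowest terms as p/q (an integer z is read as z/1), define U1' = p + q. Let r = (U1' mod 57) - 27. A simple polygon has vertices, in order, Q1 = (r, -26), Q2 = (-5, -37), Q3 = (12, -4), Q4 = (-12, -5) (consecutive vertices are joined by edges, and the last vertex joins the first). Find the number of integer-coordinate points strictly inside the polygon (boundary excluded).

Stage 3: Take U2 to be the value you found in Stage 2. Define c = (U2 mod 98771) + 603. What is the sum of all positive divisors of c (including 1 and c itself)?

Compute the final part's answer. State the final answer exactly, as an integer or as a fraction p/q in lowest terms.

1592

Stage 1: total draws C(14,3) = 364; favorable C(10,3) = 120; P = 30/91; answer 30/91
Stage 2: U1 = 30/91; threaded value p + q = 121; r = -20; cross terms: (-20*-37 - -5*-26)=610, (-5*-4 - 12*-37)=464, (12*-5 - -12*-4)=-108, (-12*-26 - -20*-5)=212; twice the area = |1178| = 1178; area = 589; boundary points = 1 + 1 + 1 + 1 = 4; strictly interior points = area - boundary/2 + 1 = 588; answer 588
Stage 3: U2 = 588; c = 1191; 1191 = 3 * 397; sigma = (1 + 3) * (1 + 397) = 4 * 398 = 1592; answer 1592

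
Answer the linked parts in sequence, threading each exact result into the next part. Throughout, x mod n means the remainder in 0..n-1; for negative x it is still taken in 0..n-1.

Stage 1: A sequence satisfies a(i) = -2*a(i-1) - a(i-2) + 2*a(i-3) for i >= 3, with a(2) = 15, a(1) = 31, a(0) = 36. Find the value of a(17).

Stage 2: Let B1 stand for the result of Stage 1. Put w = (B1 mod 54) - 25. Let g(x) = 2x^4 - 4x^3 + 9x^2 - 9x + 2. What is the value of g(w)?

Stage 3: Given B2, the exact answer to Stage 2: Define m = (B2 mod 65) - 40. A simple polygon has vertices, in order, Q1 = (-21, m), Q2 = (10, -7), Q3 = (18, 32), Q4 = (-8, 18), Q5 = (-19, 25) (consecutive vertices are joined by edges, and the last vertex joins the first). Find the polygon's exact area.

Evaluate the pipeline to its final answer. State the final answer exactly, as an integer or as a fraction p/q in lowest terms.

920

Stage 1: a(3) = -2*(15) - 1*(31) + 2*(36) = 11; iterating: a(3)=11, a(4)=25, a(5)=-31, a(6)=59, a(7)=-37, a(8)=-47, a(9)=249, a(10)=-525, a(11)=707, a(12)=-391, a(13)=-975, a(14)=3755, a(15)=-7317, a(16)=8929, a(17)=-3031; answer -3031
Stage 2: B1 = -3031; w = 22; 2*(22)^4 - 4*(22)^3 + 9*(22)^2 - 9*(22)^1 + 2 = (468512) + (-42592) + (4356) + (-198) + (2) = 430080; answer 430080
Stage 3: B2 = 430080; m = 0; cross terms: (-21*-7 - 10*0)=147, (10*32 - 18*-7)=446, (18*18 - -8*32)=580, (-8*25 - -19*18)=142, (-19*0 - -21*25)=525; twice the area = |1840| = 1840; area = 920; answer 920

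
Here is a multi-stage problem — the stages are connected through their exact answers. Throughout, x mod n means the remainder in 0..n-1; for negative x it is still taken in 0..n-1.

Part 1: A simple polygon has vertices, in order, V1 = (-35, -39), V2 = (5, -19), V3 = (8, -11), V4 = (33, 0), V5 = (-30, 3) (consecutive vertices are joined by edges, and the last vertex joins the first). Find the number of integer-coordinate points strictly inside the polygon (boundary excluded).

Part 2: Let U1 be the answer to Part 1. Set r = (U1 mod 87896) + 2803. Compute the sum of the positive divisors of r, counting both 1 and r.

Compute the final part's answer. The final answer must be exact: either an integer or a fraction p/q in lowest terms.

6210

Part 1: cross terms: (-35*-19 - 5*-39)=860, (5*-11 - 8*-19)=97, (8*0 - 33*-11)=363, (33*3 - -30*0)=99, (-30*-39 - -35*3)=1275; twice the area = |2694| = 2694; area = 1347; boundary points = 20 + 1 + 1 + 3 + 1 = 26; strictly interior points = area - boundary/2 + 1 = 1335; answer 1335
Part 2: U1 = 1335; r = 4138; 4138 = 2 * 2069; sigma = (1 + 2) * (1 + 2069) = 3 * 2070 = 6210; answer 6210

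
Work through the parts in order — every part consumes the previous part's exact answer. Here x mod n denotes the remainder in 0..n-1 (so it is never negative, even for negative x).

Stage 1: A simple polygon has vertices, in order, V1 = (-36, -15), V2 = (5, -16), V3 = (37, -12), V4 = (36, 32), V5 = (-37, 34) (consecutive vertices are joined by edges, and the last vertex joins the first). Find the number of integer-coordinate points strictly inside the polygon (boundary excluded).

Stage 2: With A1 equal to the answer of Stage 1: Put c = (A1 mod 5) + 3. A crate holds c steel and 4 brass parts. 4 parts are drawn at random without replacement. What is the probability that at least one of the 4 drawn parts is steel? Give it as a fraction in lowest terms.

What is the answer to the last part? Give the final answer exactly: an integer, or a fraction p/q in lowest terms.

34/35

Stage 1: cross terms: (-36*-16 - 5*-15)=651, (5*-12 - 37*-16)=532, (37*32 - 36*-12)=1616, (36*34 - -37*32)=2408, (-37*-15 - -36*34)=1779; twice the area = |6986| = 6986; area = 3493; boundary points = 1 + 4 + 1 + 1 + 1 = 8; strictly interior points = area - boundary/2 + 1 = 3490; answer 3490
Stage 2: A1 = 3490; c = 3; total draws C(7,4) = 35; complement C(4,4) = 1; favorable 35 - 1 = 34; P = 34/35; answer 34/35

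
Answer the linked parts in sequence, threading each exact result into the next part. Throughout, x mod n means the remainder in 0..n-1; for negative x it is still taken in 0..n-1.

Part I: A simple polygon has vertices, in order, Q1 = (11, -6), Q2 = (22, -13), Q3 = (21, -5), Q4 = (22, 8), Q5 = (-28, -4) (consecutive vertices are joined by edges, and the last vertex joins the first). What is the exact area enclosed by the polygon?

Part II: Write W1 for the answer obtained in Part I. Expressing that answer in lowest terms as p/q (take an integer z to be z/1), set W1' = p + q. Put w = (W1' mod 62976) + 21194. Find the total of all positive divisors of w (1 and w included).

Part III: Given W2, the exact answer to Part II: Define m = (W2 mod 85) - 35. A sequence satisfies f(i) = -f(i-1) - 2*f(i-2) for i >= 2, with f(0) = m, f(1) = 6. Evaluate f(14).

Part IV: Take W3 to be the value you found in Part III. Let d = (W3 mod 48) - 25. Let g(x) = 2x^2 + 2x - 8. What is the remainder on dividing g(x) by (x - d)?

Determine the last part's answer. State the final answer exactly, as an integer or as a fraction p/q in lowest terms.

Part I: cross terms: (11*-13 - 22*-6)=-11, (22*-5 - 21*-13)=163, (21*8 - 22*-5)=278, (22*-4 - -28*8)=136, (-28*-6 - 11*-4)=212; twice the area = |778| = 778; area = 389; answer 389
Part II: W1 = 389; threaded value p + q = 390; w = 21584; 21584 = 2^4 * 19 * 71; sigma = (1 + 2 + 4 + 8 + 16) * (1 + 19) * (1 + 71) = 31 * 20 * 72 = 44640; answer 44640
Part III: W2 = 44640; m = -20; f(2) = -1*(6) - 2*(-20) = 34; iterating: f(2)=34, f(3)=-46, f(4)=-22, f(5)=114, f(6)=-70, f(7)=-158, f(8)=298, f(9)=18, f(10)=-614, f(11)=578, f(12)=650, f(13)=-1806, f(14)=506; answer 506
Part IV: W3 = 506; d = 1; remainder = value at the root: 2*(1)^2 + 2*(1)^1 - 8 = (2) + (2) + (-8) = -4; answer -4

-4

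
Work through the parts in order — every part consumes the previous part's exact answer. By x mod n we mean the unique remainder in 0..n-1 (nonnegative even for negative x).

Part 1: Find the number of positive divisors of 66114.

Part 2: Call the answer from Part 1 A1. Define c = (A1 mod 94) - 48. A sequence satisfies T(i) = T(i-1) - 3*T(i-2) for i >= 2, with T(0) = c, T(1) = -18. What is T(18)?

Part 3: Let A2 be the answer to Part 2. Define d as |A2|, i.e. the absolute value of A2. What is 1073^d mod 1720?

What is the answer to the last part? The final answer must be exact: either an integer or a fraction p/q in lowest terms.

441

Part 1: 66114 = 2 * 3^2 * 3673; number of divisors = (1+1) * (2+1) * (1+1) = 12; answer 12
Part 2: A1 = 12; c = -36; T(2) = 1*(-18) - 3*(-36) = 90; iterating: T(2)=90, T(3)=144, T(4)=-126, T(5)=-558, T(6)=-180, T(7)=1494, T(8)=2034, T(9)=-2448, T(10)=-8550, T(11)=-1206, T(12)=24444, T(13)=28062, T(14)=-45270, T(15)=-129456, T(16)=6354, T(17)=394722, T(18)=375660; answer 375660
Part 3: A2 = 375660; d = 375660; squarings mod 1720: 1073^1=1073, 1073^2=649, 1073^4=1521, 1073^8=41, 1073^16=1681, 1073^32=1521, 1073^64=41, 1073^128=1681, 1073^256=1521, 1073^512=41, 1073^1024=1681, 1073^2048=1521, 1073^4096=41, 1073^8192=1681, 1073^16384=1521, 1073^32768=41, 1073^65536=1681, 1073^131072=1521, 1073^262144=41; 1073^375660 = 1073^4 * 1073^8 * 1073^32 * 1073^64 * 1073^256 * 1073^512 * 1073^2048 * 1073^4096 * 1073^8192 * 1073^32768 * 1073^65536 * 1073^262144 = 441 (mod 1720); answer 441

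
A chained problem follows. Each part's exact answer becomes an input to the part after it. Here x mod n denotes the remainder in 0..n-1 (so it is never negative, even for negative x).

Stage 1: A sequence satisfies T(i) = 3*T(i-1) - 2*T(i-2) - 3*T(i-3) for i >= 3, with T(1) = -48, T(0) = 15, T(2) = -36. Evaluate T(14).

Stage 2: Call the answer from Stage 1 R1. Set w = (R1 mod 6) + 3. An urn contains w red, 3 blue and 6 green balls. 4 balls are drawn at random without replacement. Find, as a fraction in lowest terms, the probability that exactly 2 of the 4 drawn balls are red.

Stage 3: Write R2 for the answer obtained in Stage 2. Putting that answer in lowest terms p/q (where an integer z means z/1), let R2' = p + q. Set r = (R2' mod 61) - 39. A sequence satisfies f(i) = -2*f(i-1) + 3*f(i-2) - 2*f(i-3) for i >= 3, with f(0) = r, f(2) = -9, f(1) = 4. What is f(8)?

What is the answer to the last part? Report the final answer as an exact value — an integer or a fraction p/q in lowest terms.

-24175

Stage 1: T(3) = 3*(-36) - 2*(-48) - 3*(15) = -57; iterating: T(3)=-57, T(4)=45, T(5)=357, T(6)=1152, T(7)=2607, T(8)=4446, T(9)=4668, T(10)=-2709, T(11)=-30801, T(12)=-100989, T(13)=-233238, T(14)=-405333; answer -405333
Stage 2: R1 = -405333; w = 6; total draws C(15,4) = 1365; favorable C(6,2)*C(9,2) = 540; P = 36/91; answer 36/91
Stage 3: R2 = 36/91; threaded value p + q = 127; r = -34; f(3) = -2*(-9) + 3*(4) - 2*(-34) = 98; iterating: f(3)=98, f(4)=-231, f(5)=774, f(6)=-2437, f(7)=7658, f(8)=-24175; answer -24175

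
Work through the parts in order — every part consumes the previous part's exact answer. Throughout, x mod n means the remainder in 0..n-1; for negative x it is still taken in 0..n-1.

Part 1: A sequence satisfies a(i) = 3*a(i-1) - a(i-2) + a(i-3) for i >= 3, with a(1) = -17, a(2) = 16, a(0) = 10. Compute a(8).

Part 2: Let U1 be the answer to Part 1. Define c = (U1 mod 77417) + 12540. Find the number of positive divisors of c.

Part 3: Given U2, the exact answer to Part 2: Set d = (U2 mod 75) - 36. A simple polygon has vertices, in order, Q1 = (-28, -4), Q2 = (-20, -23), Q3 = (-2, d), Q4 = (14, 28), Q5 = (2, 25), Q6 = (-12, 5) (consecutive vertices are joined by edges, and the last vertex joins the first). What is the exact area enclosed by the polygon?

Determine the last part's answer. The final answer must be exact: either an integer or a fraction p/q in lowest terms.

1171

Part 1: a(3) = 3*(16) - 1*(-17) + 1*(10) = 75; iterating: a(3)=75, a(4)=192, a(5)=517, a(6)=1434, a(7)=3977, a(8)=11014; answer 11014
Part 2: U1 = 11014; c = 23554; 23554 = 2 * 11777; number of divisors = (1+1) * (1+1) = 4; answer 4
Part 3: U2 = 4; d = -32; cross terms: (-28*-23 - -20*-4)=564, (-20*-32 - -2*-23)=594, (-2*28 - 14*-32)=392, (14*25 - 2*28)=294, (2*5 - -12*25)=310, (-12*-4 - -28*5)=188; twice the area = |2342| = 2342; area = 1171; answer 1171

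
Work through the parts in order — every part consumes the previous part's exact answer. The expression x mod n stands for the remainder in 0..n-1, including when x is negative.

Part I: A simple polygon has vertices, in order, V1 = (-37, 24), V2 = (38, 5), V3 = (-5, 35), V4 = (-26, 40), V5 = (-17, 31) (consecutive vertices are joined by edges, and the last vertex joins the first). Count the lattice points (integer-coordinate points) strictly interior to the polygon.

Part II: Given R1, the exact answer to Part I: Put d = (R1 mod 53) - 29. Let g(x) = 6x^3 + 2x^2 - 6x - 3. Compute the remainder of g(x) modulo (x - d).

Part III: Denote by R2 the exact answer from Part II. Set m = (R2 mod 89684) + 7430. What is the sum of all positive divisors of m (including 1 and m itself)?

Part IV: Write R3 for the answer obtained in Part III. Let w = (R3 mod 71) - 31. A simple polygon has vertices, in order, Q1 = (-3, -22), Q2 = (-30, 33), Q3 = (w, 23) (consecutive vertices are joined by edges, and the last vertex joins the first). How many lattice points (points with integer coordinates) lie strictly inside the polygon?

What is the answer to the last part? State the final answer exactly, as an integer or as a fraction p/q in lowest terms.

Part I: cross terms: (-37*5 - 38*24)=-1097, (38*35 - -5*5)=1355, (-5*40 - -26*35)=710, (-26*31 - -17*40)=-126, (-17*24 - -37*31)=739; twice the area = |1581| = 1581; area = 1581/2; boundary points = 1 + 1 + 1 + 9 + 1 = 13; strictly interior points = area - boundary/2 + 1 = 785; answer 785
Part II: R1 = 785; d = 14; remainder = value at the root: 6*(14)^3 + 2*(14)^2 - 6*(14)^1 - 3 = (16464) + (392) + (-84) + (-3) = 16769; answer 16769
Part III: R2 = 16769; m = 24199; 24199 = 7 * 3457; sigma = (1 + 7) * (1 + 3457) = 8 * 3458 = 27664; answer 27664
Part IV: R3 = 27664; w = 14; cross terms: (-3*33 - -30*-22)=-759, (-30*23 - 14*33)=-1152, (14*-22 - -3*23)=-239; twice the area = |-2150| = 2150; area = 1075; boundary points = 1 + 2 + 1 = 4; strictly interior points = area - boundary/2 + 1 = 1074; answer 1074

1074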